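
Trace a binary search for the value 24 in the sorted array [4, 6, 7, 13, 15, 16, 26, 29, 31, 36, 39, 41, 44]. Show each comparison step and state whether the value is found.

Binary search for 24 in [4, 6, 7, 13, 15, 16, 26, 29, 31, 36, 39, 41, 44]:

lo=0, hi=12, mid=6, arr[mid]=26 -> 26 > 24, search left half
lo=0, hi=5, mid=2, arr[mid]=7 -> 7 < 24, search right half
lo=3, hi=5, mid=4, arr[mid]=15 -> 15 < 24, search right half
lo=5, hi=5, mid=5, arr[mid]=16 -> 16 < 24, search right half
lo=6 > hi=5, target 24 not found

Binary search determines that 24 is not in the array after 4 comparisons. The search space was exhausted without finding the target.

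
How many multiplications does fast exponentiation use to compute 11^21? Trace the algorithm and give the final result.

Computing 11^21 by squaring (build up from 11^1; each line after the first costs one multiplication):

11^1 = 11
11^2 = (11^1)^2 = 11^2 = 121
11^4 = (11^2)^2 = 121^2 = 14641
11^5 = 11 * 11^4 = 11 * 14641 = 161051
11^10 = (11^5)^2 = 161051^2 = 25937424601
11^20 = (11^10)^2 = 25937424601^2 = 672749994932560009201
11^21 = 11 * 11^20 = 11 * 672749994932560009201 = 7400249944258160101211

Result: 7400249944258160101211
Multiplications needed: 6 (6 lines after 11^1)

11^21 = 7400249944258160101211. Using exponentiation by squaring, this requires 6 multiplications. The key idea: if the exponent is even, square the half-power; if odd, multiply by the base once.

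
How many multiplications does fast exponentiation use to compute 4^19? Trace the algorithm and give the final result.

Computing 4^19 by squaring (build up from 4^1; each line after the first costs one multiplication):

4^1 = 4
4^2 = (4^1)^2 = 4^2 = 16
4^4 = (4^2)^2 = 16^2 = 256
4^8 = (4^4)^2 = 256^2 = 65536
4^9 = 4 * 4^8 = 4 * 65536 = 262144
4^18 = (4^9)^2 = 262144^2 = 68719476736
4^19 = 4 * 4^18 = 4 * 68719476736 = 274877906944

Result: 274877906944
Multiplications needed: 6 (6 lines after 4^1)

4^19 = 274877906944. Using exponentiation by squaring, this requires 6 multiplications. The key idea: if the exponent is even, square the half-power; if odd, multiply by the base once.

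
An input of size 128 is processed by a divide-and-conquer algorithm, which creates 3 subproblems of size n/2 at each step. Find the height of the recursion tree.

For divide and conquer with division factor 2:

Problem sizes at each level:
Level 0: 128
Level 1: 64
Level 2: 32
Level 3: 16
Level 4: 8
Level 5: 4
Level 6: 2
Level 7: 1

The root is level 0 and the size-1 base case is level 7 (the tree spans levels 0 through 7, i.e. 8 levels counting the root), so the depth is the number of divisions: log_2(128) = 7

The recursion tree depth is log_2(128) = 7. At each level, the problem size is divided by 2, so it takes 7 divisions to reduce to a base case of size 1. The algorithm makes 3 recursive calls at each level.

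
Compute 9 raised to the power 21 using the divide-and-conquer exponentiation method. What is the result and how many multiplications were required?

Computing 9^21 by squaring (build up from 9^1; each line after the first costs one multiplication):

9^1 = 9
9^2 = (9^1)^2 = 9^2 = 81
9^4 = (9^2)^2 = 81^2 = 6561
9^5 = 9 * 9^4 = 9 * 6561 = 59049
9^10 = (9^5)^2 = 59049^2 = 3486784401
9^20 = (9^10)^2 = 3486784401^2 = 12157665459056928801
9^21 = 9 * 9^20 = 9 * 12157665459056928801 = 109418989131512359209

Result: 109418989131512359209
Multiplications needed: 6 (6 lines after 9^1)

9^21 = 109418989131512359209. Using exponentiation by squaring, this requires 6 multiplications. The key idea: if the exponent is even, square the half-power; if odd, multiply by the base once.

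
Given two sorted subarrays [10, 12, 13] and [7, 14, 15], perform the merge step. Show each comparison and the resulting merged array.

Merging process:

Compare 10 vs 7: take 7 from right. Merged: [7]
Compare 10 vs 14: take 10 from left. Merged: [7, 10]
Compare 12 vs 14: take 12 from left. Merged: [7, 10, 12]
Compare 13 vs 14: take 13 from left. Merged: [7, 10, 12, 13]
Append remaining from right: [14, 15]. Merged: [7, 10, 12, 13, 14, 15]

Final merged array: [7, 10, 12, 13, 14, 15]
Total comparisons: 4

The merged array is [7, 10, 12, 13, 14, 15], requiring 4 comparisons. The merge step runs in O(n) time where n is the total number of elements.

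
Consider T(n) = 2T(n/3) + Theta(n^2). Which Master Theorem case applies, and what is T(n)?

Master Theorem for T(n) = 2T(n/3) + O(n^2):

a = 2, b = 3, c = 2
log_b(a) = log_3(2) = 0.6309

Case 3: c = 2 > log_3(2) = 0.6309
T(n) = O(n^2) = O(n^2)

For T(n) = 2T(n/3) + O(n^2): log_3(2) = 0.6309. This is Case 3 of the Master Theorem (c > log_b(a), work dominated by root), giving O(n^2).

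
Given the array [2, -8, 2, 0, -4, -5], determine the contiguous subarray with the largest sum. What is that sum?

Using Kadane's algorithm on [2, -8, 2, 0, -4, -5]:

Scanning through the array:
Position 1 (value -8): max_ending_here = -6, max_so_far = 2
Position 2 (value 2): max_ending_here = 2, max_so_far = 2
Position 3 (value 0): max_ending_here = 2, max_so_far = 2
Position 4 (value -4): max_ending_here = -2, max_so_far = 2
Position 5 (value -5): max_ending_here = -5, max_so_far = 2

Maximum subarray: [2]
Maximum sum: 2

The maximum subarray is [2] with sum 2. This subarray runs from index 0 to index 0.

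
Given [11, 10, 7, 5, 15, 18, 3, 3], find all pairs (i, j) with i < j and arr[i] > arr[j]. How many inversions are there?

Finding inversions in [11, 10, 7, 5, 15, 18, 3, 3]:

(0, 1): arr[0]=11 > arr[1]=10
(0, 2): arr[0]=11 > arr[2]=7
(0, 3): arr[0]=11 > arr[3]=5
(0, 6): arr[0]=11 > arr[6]=3
(0, 7): arr[0]=11 > arr[7]=3
(1, 2): arr[1]=10 > arr[2]=7
(1, 3): arr[1]=10 > arr[3]=5
(1, 6): arr[1]=10 > arr[6]=3
(1, 7): arr[1]=10 > arr[7]=3
(2, 3): arr[2]=7 > arr[3]=5
(2, 6): arr[2]=7 > arr[6]=3
(2, 7): arr[2]=7 > arr[7]=3
(3, 6): arr[3]=5 > arr[6]=3
(3, 7): arr[3]=5 > arr[7]=3
(4, 6): arr[4]=15 > arr[6]=3
(4, 7): arr[4]=15 > arr[7]=3
(5, 6): arr[5]=18 > arr[6]=3
(5, 7): arr[5]=18 > arr[7]=3

Total inversions: 18

The array has 18 inversion(s): (0,1), (0,2), (0,3), (0,6), (0,7), (1,2), (1,3), (1,6), (1,7), (2,3), (2,6), (2,7), (3,6), (3,7), (4,6), (4,7), (5,6), (5,7). Each pair (i,j) satisfies i < j and arr[i] > arr[j].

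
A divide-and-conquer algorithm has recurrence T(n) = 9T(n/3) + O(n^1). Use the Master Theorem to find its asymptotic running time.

Master Theorem for T(n) = 9T(n/3) + O(n^1):

a = 9, b = 3, c = 1
log_b(a) = log_3(9) = 2.0000

Case 1: c = 1 < log_3(9) = 2.0000
T(n) = O(n^(log_3 9)) = O(n^2)

For T(n) = 9T(n/3) + O(n^1): log_3(9) = 2.0000. This is Case 1 of the Master Theorem (c < log_b(a), work dominated by leaves), giving O(n^2).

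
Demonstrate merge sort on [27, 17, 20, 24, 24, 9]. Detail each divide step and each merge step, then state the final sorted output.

Merge sort trace:

Split: [27, 17, 20, 24, 24, 9] -> [27, 17, 20] and [24, 24, 9]
  Split: [27, 17, 20] -> [27] and [17, 20]
    Split: [17, 20] -> [17] and [20]
    Merge: [17] + [20] -> [17, 20]
  Merge: [27] + [17, 20] -> [17, 20, 27]
  Split: [24, 24, 9] -> [24] and [24, 9]
    Split: [24, 9] -> [24] and [9]
    Merge: [24] + [9] -> [9, 24]
  Merge: [24] + [9, 24] -> [9, 24, 24]
Merge: [17, 20, 27] + [9, 24, 24] -> [9, 17, 20, 24, 24, 27]

Final sorted array: [9, 17, 20, 24, 24, 27]

The merge sort proceeds by recursively splitting the array and merging sorted halves.
After all merges, the sorted array is [9, 17, 20, 24, 24, 27].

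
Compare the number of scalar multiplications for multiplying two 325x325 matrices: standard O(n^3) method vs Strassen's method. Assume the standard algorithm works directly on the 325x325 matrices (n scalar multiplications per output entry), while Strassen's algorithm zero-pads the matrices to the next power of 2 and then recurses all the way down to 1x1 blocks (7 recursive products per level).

Matrix multiplication for 325x325 matrices:

Strassen's algorithm requires power-of-2 dimensions. Pad 325x325 to 512x512 (next power of 2).

Standard algorithm: 325^3 = 34328125 multiplications
Strassen's algorithm: 7^(log2(512)) = 7^9 = 40353607 multiplications
Difference: 34328125 - 40353607 = -6025482 (Strassen uses MORE here due to padding overhead — for small or just-over-power-of-2 n, padding can outweigh the per-level savings)

Standard: 34328125 multiplications (325^3). Strassen: 40353607 multiplications (7^9, after padding to 512x512). Strassen reduces 8 recursive multiplications to 7 at each level.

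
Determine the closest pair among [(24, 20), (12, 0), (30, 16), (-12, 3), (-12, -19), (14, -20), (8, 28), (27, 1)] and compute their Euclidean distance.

Computing all pairwise distances among 8 points:

d((24, 20), (12, 0)) = 23.3238
d((24, 20), (30, 16)) = 7.2111 <-- minimum
d((24, 20), (-12, 3)) = 39.8121
d((24, 20), (-12, -19)) = 53.0754
d((24, 20), (14, -20)) = 41.2311
d((24, 20), (8, 28)) = 17.8885
d((24, 20), (27, 1)) = 19.2354
d((12, 0), (30, 16)) = 24.0832
d((12, 0), (-12, 3)) = 24.1868
d((12, 0), (-12, -19)) = 30.6105
d((12, 0), (14, -20)) = 20.0998
d((12, 0), (8, 28)) = 28.2843
d((12, 0), (27, 1)) = 15.0333
d((30, 16), (-12, 3)) = 43.9659
d((30, 16), (-12, -19)) = 54.6717
d((30, 16), (14, -20)) = 39.3954
d((30, 16), (8, 28)) = 25.0599
d((30, 16), (27, 1)) = 15.2971
d((-12, 3), (-12, -19)) = 22.0
d((-12, 3), (14, -20)) = 34.7131
d((-12, 3), (8, 28)) = 32.0156
d((-12, 3), (27, 1)) = 39.0512
d((-12, -19), (14, -20)) = 26.0192
d((-12, -19), (8, 28)) = 51.0784
d((-12, -19), (27, 1)) = 43.8292
d((14, -20), (8, 28)) = 48.3735
d((14, -20), (27, 1)) = 24.6982
d((8, 28), (27, 1)) = 33.0151

Closest pair: (24, 20) and (30, 16) with distance 7.2111

The closest pair is (24, 20) and (30, 16) with Euclidean distance 7.2111. For 8 points, brute-force pairwise comparison is shown above. For large n, the divide-and-conquer algorithm (sort by x, recurse on halves, check the dividing strip) achieves O(n log n).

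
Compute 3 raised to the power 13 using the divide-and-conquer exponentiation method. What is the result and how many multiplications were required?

Computing 3^13 by squaring (build up from 3^1; each line after the first costs one multiplication):

3^1 = 3
3^2 = (3^1)^2 = 3^2 = 9
3^3 = 3 * 3^2 = 3 * 9 = 27
3^6 = (3^3)^2 = 27^2 = 729
3^12 = (3^6)^2 = 729^2 = 531441
3^13 = 3 * 3^12 = 3 * 531441 = 1594323

Result: 1594323
Multiplications needed: 5 (5 lines after 3^1)

3^13 = 1594323. Using exponentiation by squaring, this requires 5 multiplications. The key idea: if the exponent is even, square the half-power; if odd, multiply by the base once.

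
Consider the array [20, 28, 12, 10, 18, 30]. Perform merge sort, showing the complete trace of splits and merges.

Merge sort trace:

Split: [20, 28, 12, 10, 18, 30] -> [20, 28, 12] and [10, 18, 30]
  Split: [20, 28, 12] -> [20] and [28, 12]
    Split: [28, 12] -> [28] and [12]
    Merge: [28] + [12] -> [12, 28]
  Merge: [20] + [12, 28] -> [12, 20, 28]
  Split: [10, 18, 30] -> [10] and [18, 30]
    Split: [18, 30] -> [18] and [30]
    Merge: [18] + [30] -> [18, 30]
  Merge: [10] + [18, 30] -> [10, 18, 30]
Merge: [12, 20, 28] + [10, 18, 30] -> [10, 12, 18, 20, 28, 30]

Final sorted array: [10, 12, 18, 20, 28, 30]

The merge sort proceeds by recursively splitting the array and merging sorted halves.
After all merges, the sorted array is [10, 12, 18, 20, 28, 30].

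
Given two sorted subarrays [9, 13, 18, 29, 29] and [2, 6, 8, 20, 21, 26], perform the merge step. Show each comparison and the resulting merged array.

Merging process:

Compare 9 vs 2: take 2 from right. Merged: [2]
Compare 9 vs 6: take 6 from right. Merged: [2, 6]
Compare 9 vs 8: take 8 from right. Merged: [2, 6, 8]
Compare 9 vs 20: take 9 from left. Merged: [2, 6, 8, 9]
Compare 13 vs 20: take 13 from left. Merged: [2, 6, 8, 9, 13]
Compare 18 vs 20: take 18 from left. Merged: [2, 6, 8, 9, 13, 18]
Compare 29 vs 20: take 20 from right. Merged: [2, 6, 8, 9, 13, 18, 20]
Compare 29 vs 21: take 21 from right. Merged: [2, 6, 8, 9, 13, 18, 20, 21]
Compare 29 vs 26: take 26 from right. Merged: [2, 6, 8, 9, 13, 18, 20, 21, 26]
Append remaining from left: [29, 29]. Merged: [2, 6, 8, 9, 13, 18, 20, 21, 26, 29, 29]

Final merged array: [2, 6, 8, 9, 13, 18, 20, 21, 26, 29, 29]
Total comparisons: 9

The merged array is [2, 6, 8, 9, 13, 18, 20, 21, 26, 29, 29], requiring 9 comparisons. The merge step runs in O(n) time where n is the total number of elements.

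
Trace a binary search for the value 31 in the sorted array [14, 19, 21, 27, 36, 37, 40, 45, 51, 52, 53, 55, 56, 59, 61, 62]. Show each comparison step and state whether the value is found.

Binary search for 31 in [14, 19, 21, 27, 36, 37, 40, 45, 51, 52, 53, 55, 56, 59, 61, 62]:

lo=0, hi=15, mid=7, arr[mid]=45 -> 45 > 31, search left half
lo=0, hi=6, mid=3, arr[mid]=27 -> 27 < 31, search right half
lo=4, hi=6, mid=5, arr[mid]=37 -> 37 > 31, search left half
lo=4, hi=4, mid=4, arr[mid]=36 -> 36 > 31, search left half
lo=4 > hi=3, target 31 not found

Binary search determines that 31 is not in the array after 4 comparisons. The search space was exhausted without finding the target.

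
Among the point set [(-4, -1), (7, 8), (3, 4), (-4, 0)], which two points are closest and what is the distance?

Computing all pairwise distances among 4 points:

d((-4, -1), (7, 8)) = 14.2127
d((-4, -1), (3, 4)) = 8.6023
d((-4, -1), (-4, 0)) = 1.0 <-- minimum
d((7, 8), (3, 4)) = 5.6569
d((7, 8), (-4, 0)) = 13.6015
d((3, 4), (-4, 0)) = 8.0623

Closest pair: (-4, -1) and (-4, 0) with distance 1.0

The closest pair is (-4, -1) and (-4, 0) with Euclidean distance 1.0. For 4 points, brute-force pairwise comparison is shown above. For large n, the divide-and-conquer algorithm (sort by x, recurse on halves, check the dividing strip) achieves O(n log n).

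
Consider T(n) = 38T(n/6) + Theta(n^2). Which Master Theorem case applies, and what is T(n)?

Master Theorem for T(n) = 38T(n/6) + O(n^2):

a = 38, b = 6, c = 2
log_b(a) = log_6(38) = 2.0302

Case 1: c = 2 < log_6(38) = 2.0302
T(n) = O(n^(log_6 38))

For T(n) = 38T(n/6) + O(n^2): log_6(38) = 2.0302. This is Case 1 of the Master Theorem (c < log_b(a), work dominated by leaves), giving O(n^(log_6 38)).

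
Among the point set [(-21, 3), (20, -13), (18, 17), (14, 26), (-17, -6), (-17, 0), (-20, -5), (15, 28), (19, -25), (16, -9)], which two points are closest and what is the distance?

Computing all pairwise distances among 10 points:

d((-21, 3), (20, -13)) = 44.0114
d((-21, 3), (18, 17)) = 41.4367
d((-21, 3), (14, 26)) = 41.8808
d((-21, 3), (-17, -6)) = 9.8489
d((-21, 3), (-17, 0)) = 5.0
d((-21, 3), (-20, -5)) = 8.0623
d((-21, 3), (15, 28)) = 43.8292
d((-21, 3), (19, -25)) = 48.8262
d((-21, 3), (16, -9)) = 38.8973
d((20, -13), (18, 17)) = 30.0666
d((20, -13), (14, 26)) = 39.4588
d((20, -13), (-17, -6)) = 37.6563
d((20, -13), (-17, 0)) = 39.2173
d((20, -13), (-20, -5)) = 40.7922
d((20, -13), (15, 28)) = 41.3038
d((20, -13), (19, -25)) = 12.0416
d((20, -13), (16, -9)) = 5.6569
d((18, 17), (14, 26)) = 9.8489
d((18, 17), (-17, -6)) = 41.8808
d((18, 17), (-17, 0)) = 38.9102
d((18, 17), (-20, -5)) = 43.909
d((18, 17), (15, 28)) = 11.4018
d((18, 17), (19, -25)) = 42.0119
d((18, 17), (16, -9)) = 26.0768
d((14, 26), (-17, -6)) = 44.5533
d((14, 26), (-17, 0)) = 40.4599
d((14, 26), (-20, -5)) = 46.0109
d((14, 26), (15, 28)) = 2.2361 <-- minimum
d((14, 26), (19, -25)) = 51.2445
d((14, 26), (16, -9)) = 35.0571
d((-17, -6), (-17, 0)) = 6.0
d((-17, -6), (-20, -5)) = 3.1623
d((-17, -6), (15, 28)) = 46.6905
d((-17, -6), (19, -25)) = 40.7063
d((-17, -6), (16, -9)) = 33.1361
d((-17, 0), (-20, -5)) = 5.831
d((-17, 0), (15, 28)) = 42.5206
d((-17, 0), (19, -25)) = 43.8292
d((-17, 0), (16, -9)) = 34.2053
d((-20, -5), (15, 28)) = 48.1041
d((-20, -5), (19, -25)) = 43.8292
d((-20, -5), (16, -9)) = 36.2215
d((15, 28), (19, -25)) = 53.1507
d((15, 28), (16, -9)) = 37.0135
d((19, -25), (16, -9)) = 16.2788

Closest pair: (14, 26) and (15, 28) with distance 2.2361

The closest pair is (14, 26) and (15, 28) with Euclidean distance 2.2361. For 10 points, brute-force pairwise comparison is shown above. For large n, the divide-and-conquer algorithm (sort by x, recurse on halves, check the dividing strip) achieves O(n log n).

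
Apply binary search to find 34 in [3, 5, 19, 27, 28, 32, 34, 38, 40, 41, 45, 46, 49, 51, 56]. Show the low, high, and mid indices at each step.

Binary search for 34 in [3, 5, 19, 27, 28, 32, 34, 38, 40, 41, 45, 46, 49, 51, 56]:

lo=0, hi=14, mid=7, arr[mid]=38 -> 38 > 34, search left half
lo=0, hi=6, mid=3, arr[mid]=27 -> 27 < 34, search right half
lo=4, hi=6, mid=5, arr[mid]=32 -> 32 < 34, search right half
lo=6, hi=6, mid=6, arr[mid]=34 -> Found target at index 6!

Binary search finds 34 at index 6 after 4 comparisons. The search repeatedly halves the search space by comparing with the middle element.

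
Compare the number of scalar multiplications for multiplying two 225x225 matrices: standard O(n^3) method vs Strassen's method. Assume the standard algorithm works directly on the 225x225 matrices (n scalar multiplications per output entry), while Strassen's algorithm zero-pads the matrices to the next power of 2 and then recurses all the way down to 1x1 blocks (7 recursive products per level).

Matrix multiplication for 225x225 matrices:

Strassen's algorithm requires power-of-2 dimensions. Pad 225x225 to 256x256 (next power of 2).

Standard algorithm: 225^3 = 11390625 multiplications
Strassen's algorithm: 7^(log2(256)) = 7^8 = 5764801 multiplications
Savings: 11390625 - 5764801 = 5625824 multiplications

Standard: 11390625 multiplications (225^3). Strassen: 5764801 multiplications (7^8, after padding to 256x256). Strassen reduces 8 recursive multiplications to 7 at each level.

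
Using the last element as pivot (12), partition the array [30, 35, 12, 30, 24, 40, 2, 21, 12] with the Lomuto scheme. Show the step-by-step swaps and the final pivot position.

Lomuto partition with pivot = 12:

Initial array: [30, 35, 12, 30, 24, 40, 2, 21, 12]

arr[0]=30 > 12: no swap
arr[1]=35 > 12: no swap
arr[2]=12 <= 12: swap with position 0, array becomes [12, 35, 30, 30, 24, 40, 2, 21, 12]
arr[3]=30 > 12: no swap
arr[4]=24 > 12: no swap
arr[5]=40 > 12: no swap
arr[6]=2 <= 12: swap with position 1, array becomes [12, 2, 30, 30, 24, 40, 35, 21, 12]
arr[7]=21 > 12: no swap

Place pivot at position 2: [12, 2, 12, 30, 24, 40, 35, 21, 30]
Pivot position: 2

After partitioning with pivot 12, the array becomes [12, 2, 12, 30, 24, 40, 35, 21, 30]. The pivot is placed at index 2. All elements to the left of the pivot are <= 12, and all elements to the right are > 12.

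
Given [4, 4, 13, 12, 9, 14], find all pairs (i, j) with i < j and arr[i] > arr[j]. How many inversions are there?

Finding inversions in [4, 4, 13, 12, 9, 14]:

(2, 3): arr[2]=13 > arr[3]=12
(2, 4): arr[2]=13 > arr[4]=9
(3, 4): arr[3]=12 > arr[4]=9

Total inversions: 3

The array has 3 inversion(s): (2,3), (2,4), (3,4). Each pair (i,j) satisfies i < j and arr[i] > arr[j].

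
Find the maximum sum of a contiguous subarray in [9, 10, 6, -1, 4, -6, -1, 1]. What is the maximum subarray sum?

Using Kadane's algorithm on [9, 10, 6, -1, 4, -6, -1, 1]:

Scanning through the array:
Position 1 (value 10): max_ending_here = 19, max_so_far = 19
Position 2 (value 6): max_ending_here = 25, max_so_far = 25
Position 3 (value -1): max_ending_here = 24, max_so_far = 25
Position 4 (value 4): max_ending_here = 28, max_so_far = 28
Position 5 (value -6): max_ending_here = 22, max_so_far = 28
Position 6 (value -1): max_ending_here = 21, max_so_far = 28
Position 7 (value 1): max_ending_here = 22, max_so_far = 28

Maximum subarray: [9, 10, 6, -1, 4]
Maximum sum: 28

The maximum subarray is [9, 10, 6, -1, 4] with sum 28. This subarray runs from index 0 to index 4.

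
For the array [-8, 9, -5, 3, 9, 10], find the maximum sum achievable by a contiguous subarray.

Using Kadane's algorithm on [-8, 9, -5, 3, 9, 10]:

Scanning through the array:
Position 1 (value 9): max_ending_here = 9, max_so_far = 9
Position 2 (value -5): max_ending_here = 4, max_so_far = 9
Position 3 (value 3): max_ending_here = 7, max_so_far = 9
Position 4 (value 9): max_ending_here = 16, max_so_far = 16
Position 5 (value 10): max_ending_here = 26, max_so_far = 26

Maximum subarray: [9, -5, 3, 9, 10]
Maximum sum: 26

The maximum subarray is [9, -5, 3, 9, 10] with sum 26. This subarray runs from index 1 to index 5.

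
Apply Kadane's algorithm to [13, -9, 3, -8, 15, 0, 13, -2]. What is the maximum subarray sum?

Using Kadane's algorithm on [13, -9, 3, -8, 15, 0, 13, -2]:

Scanning through the array:
Position 1 (value -9): max_ending_here = 4, max_so_far = 13
Position 2 (value 3): max_ending_here = 7, max_so_far = 13
Position 3 (value -8): max_ending_here = -1, max_so_far = 13
Position 4 (value 15): max_ending_here = 15, max_so_far = 15
Position 5 (value 0): max_ending_here = 15, max_so_far = 15
Position 6 (value 13): max_ending_here = 28, max_so_far = 28
Position 7 (value -2): max_ending_here = 26, max_so_far = 28

Maximum subarray: [15, 0, 13]
Maximum sum: 28

The maximum subarray is [15, 0, 13] with sum 28. This subarray runs from index 4 to index 6.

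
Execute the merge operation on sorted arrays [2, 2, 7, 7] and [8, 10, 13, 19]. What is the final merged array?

Merging process:

Compare 2 vs 8: take 2 from left. Merged: [2]
Compare 2 vs 8: take 2 from left. Merged: [2, 2]
Compare 7 vs 8: take 7 from left. Merged: [2, 2, 7]
Compare 7 vs 8: take 7 from left. Merged: [2, 2, 7, 7]
Append remaining from right: [8, 10, 13, 19]. Merged: [2, 2, 7, 7, 8, 10, 13, 19]

Final merged array: [2, 2, 7, 7, 8, 10, 13, 19]
Total comparisons: 4

The merged array is [2, 2, 7, 7, 8, 10, 13, 19], requiring 4 comparisons. The merge step runs in O(n) time where n is the total number of elements.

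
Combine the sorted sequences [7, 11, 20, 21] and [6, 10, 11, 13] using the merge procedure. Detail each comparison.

Merging process:

Compare 7 vs 6: take 6 from right. Merged: [6]
Compare 7 vs 10: take 7 from left. Merged: [6, 7]
Compare 11 vs 10: take 10 from right. Merged: [6, 7, 10]
Compare 11 vs 11: take 11 from left. Merged: [6, 7, 10, 11]
Compare 20 vs 11: take 11 from right. Merged: [6, 7, 10, 11, 11]
Compare 20 vs 13: take 13 from right. Merged: [6, 7, 10, 11, 11, 13]
Append remaining from left: [20, 21]. Merged: [6, 7, 10, 11, 11, 13, 20, 21]

Final merged array: [6, 7, 10, 11, 11, 13, 20, 21]
Total comparisons: 6

The merged array is [6, 7, 10, 11, 11, 13, 20, 21], requiring 6 comparisons. The merge step runs in O(n) time where n is the total number of elements.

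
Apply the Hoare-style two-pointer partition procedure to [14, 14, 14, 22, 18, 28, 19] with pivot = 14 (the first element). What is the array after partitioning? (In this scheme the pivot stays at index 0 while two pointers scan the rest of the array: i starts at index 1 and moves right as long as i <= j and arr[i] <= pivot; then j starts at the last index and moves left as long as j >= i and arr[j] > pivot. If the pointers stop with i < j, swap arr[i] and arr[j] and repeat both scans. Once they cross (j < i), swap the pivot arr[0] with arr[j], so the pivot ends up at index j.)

Hoare-style two-pointer partition with pivot = 14:

Initial array: [14, 14, 14, 22, 18, 28, 19]

Pointers start at i = 1, j = 6.
i ends at 3, j ends at 2: the pointers have crossed (j < i), so scanning stops.

Swap pivot arr[0] with arr[2] to place pivot at position 2: [14, 14, 14, 22, 18, 28, 19]
Pivot position: 2

After partitioning with pivot 14, the array becomes [14, 14, 14, 22, 18, 28, 19]. The pivot is placed at index 2. All elements to the left of the pivot are <= 14, and all elements to the right are > 14.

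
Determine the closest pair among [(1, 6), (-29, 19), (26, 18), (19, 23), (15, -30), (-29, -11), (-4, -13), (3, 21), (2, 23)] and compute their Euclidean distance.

Computing all pairwise distances among 9 points:

d((1, 6), (-29, 19)) = 32.6956
d((1, 6), (26, 18)) = 27.7308
d((1, 6), (19, 23)) = 24.7588
d((1, 6), (15, -30)) = 38.6264
d((1, 6), (-29, -11)) = 34.4819
d((1, 6), (-4, -13)) = 19.6469
d((1, 6), (3, 21)) = 15.1327
d((1, 6), (2, 23)) = 17.0294
d((-29, 19), (26, 18)) = 55.0091
d((-29, 19), (19, 23)) = 48.1664
d((-29, 19), (15, -30)) = 65.8559
d((-29, 19), (-29, -11)) = 30.0
d((-29, 19), (-4, -13)) = 40.6079
d((-29, 19), (3, 21)) = 32.0624
d((-29, 19), (2, 23)) = 31.257
d((26, 18), (19, 23)) = 8.6023
d((26, 18), (15, -30)) = 49.2443
d((26, 18), (-29, -11)) = 62.1772
d((26, 18), (-4, -13)) = 43.1393
d((26, 18), (3, 21)) = 23.1948
d((26, 18), (2, 23)) = 24.5153
d((19, 23), (15, -30)) = 53.1507
d((19, 23), (-29, -11)) = 58.8218
d((19, 23), (-4, -13)) = 42.72
d((19, 23), (3, 21)) = 16.1245
d((19, 23), (2, 23)) = 17.0
d((15, -30), (-29, -11)) = 47.927
d((15, -30), (-4, -13)) = 25.4951
d((15, -30), (3, 21)) = 52.3927
d((15, -30), (2, 23)) = 54.5711
d((-29, -11), (-4, -13)) = 25.0799
d((-29, -11), (3, 21)) = 45.2548
d((-29, -11), (2, 23)) = 46.0109
d((-4, -13), (3, 21)) = 34.7131
d((-4, -13), (2, 23)) = 36.4966
d((3, 21), (2, 23)) = 2.2361 <-- minimum

Closest pair: (3, 21) and (2, 23) with distance 2.2361

The closest pair is (3, 21) and (2, 23) with Euclidean distance 2.2361. For 9 points, brute-force pairwise comparison is shown above. For large n, the divide-and-conquer algorithm (sort by x, recurse on halves, check the dividing strip) achieves O(n log n).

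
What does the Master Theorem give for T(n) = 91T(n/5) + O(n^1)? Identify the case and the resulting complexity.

Master Theorem for T(n) = 91T(n/5) + O(n^1):

a = 91, b = 5, c = 1
log_b(a) = log_5(91) = 2.8028

Case 1: c = 1 < log_5(91) = 2.8028
T(n) = O(n^(log_5 91))

For T(n) = 91T(n/5) + O(n^1): log_5(91) = 2.8028. This is Case 1 of the Master Theorem (c < log_b(a), work dominated by leaves), giving O(n^(log_5 91)).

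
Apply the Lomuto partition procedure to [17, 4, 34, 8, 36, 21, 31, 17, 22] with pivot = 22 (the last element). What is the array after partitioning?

Lomuto partition with pivot = 22:

Initial array: [17, 4, 34, 8, 36, 21, 31, 17, 22]

arr[0]=17 <= 22: swap with position 0, array becomes [17, 4, 34, 8, 36, 21, 31, 17, 22]
arr[1]=4 <= 22: swap with position 1, array becomes [17, 4, 34, 8, 36, 21, 31, 17, 22]
arr[2]=34 > 22: no swap
arr[3]=8 <= 22: swap with position 2, array becomes [17, 4, 8, 34, 36, 21, 31, 17, 22]
arr[4]=36 > 22: no swap
arr[5]=21 <= 22: swap with position 3, array becomes [17, 4, 8, 21, 36, 34, 31, 17, 22]
arr[6]=31 > 22: no swap
arr[7]=17 <= 22: swap with position 4, array becomes [17, 4, 8, 21, 17, 34, 31, 36, 22]

Place pivot at position 5: [17, 4, 8, 21, 17, 22, 31, 36, 34]
Pivot position: 5

After partitioning with pivot 22, the array becomes [17, 4, 8, 21, 17, 22, 31, 36, 34]. The pivot is placed at index 5. All elements to the left of the pivot are <= 22, and all elements to the right are > 22.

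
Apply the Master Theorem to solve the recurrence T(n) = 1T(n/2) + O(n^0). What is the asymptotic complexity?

Master Theorem for T(n) = 1T(n/2) + O(n^0):

a = 1, b = 2, c = 0
log_b(a) = log_2(1) = 0.0000

Case 2: c = 0 = log_2(1) = 0.0000
T(n) = O(n^0 log n) = O(log n)

For T(n) = 1T(n/2) + O(n^0): log_2(1) = 0.0000. This is Case 2 of the Master Theorem (c = log_b(a), equal work at all levels), giving O(log n).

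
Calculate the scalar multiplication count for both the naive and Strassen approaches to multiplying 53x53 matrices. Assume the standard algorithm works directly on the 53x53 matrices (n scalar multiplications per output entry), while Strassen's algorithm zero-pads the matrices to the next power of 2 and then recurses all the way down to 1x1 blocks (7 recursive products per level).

Matrix multiplication for 53x53 matrices:

Strassen's algorithm requires power-of-2 dimensions. Pad 53x53 to 64x64 (next power of 2).

Standard algorithm: 53^3 = 148877 multiplications
Strassen's algorithm: 7^(log2(64)) = 7^6 = 117649 multiplications
Savings: 148877 - 117649 = 31228 multiplications

Standard: 148877 multiplications (53^3). Strassen: 117649 multiplications (7^6, after padding to 64x64). Strassen reduces 8 recursive multiplications to 7 at each level.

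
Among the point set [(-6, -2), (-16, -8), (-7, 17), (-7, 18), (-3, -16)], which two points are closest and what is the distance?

Computing all pairwise distances among 5 points:

d((-6, -2), (-16, -8)) = 11.6619
d((-6, -2), (-7, 17)) = 19.0263
d((-6, -2), (-7, 18)) = 20.025
d((-6, -2), (-3, -16)) = 14.3178
d((-16, -8), (-7, 17)) = 26.5707
d((-16, -8), (-7, 18)) = 27.5136
d((-16, -8), (-3, -16)) = 15.2643
d((-7, 17), (-7, 18)) = 1.0 <-- minimum
d((-7, 17), (-3, -16)) = 33.2415
d((-7, 18), (-3, -16)) = 34.2345

Closest pair: (-7, 17) and (-7, 18) with distance 1.0

The closest pair is (-7, 17) and (-7, 18) with Euclidean distance 1.0. For 5 points, brute-force pairwise comparison is shown above. For large n, the divide-and-conquer algorithm (sort by x, recurse on halves, check the dividing strip) achieves O(n log n).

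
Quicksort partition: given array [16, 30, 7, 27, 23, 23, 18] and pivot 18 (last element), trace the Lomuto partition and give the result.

Lomuto partition with pivot = 18:

Initial array: [16, 30, 7, 27, 23, 23, 18]

arr[0]=16 <= 18: swap with position 0, array becomes [16, 30, 7, 27, 23, 23, 18]
arr[1]=30 > 18: no swap
arr[2]=7 <= 18: swap with position 1, array becomes [16, 7, 30, 27, 23, 23, 18]
arr[3]=27 > 18: no swap
arr[4]=23 > 18: no swap
arr[5]=23 > 18: no swap

Place pivot at position 2: [16, 7, 18, 27, 23, 23, 30]
Pivot position: 2

After partitioning with pivot 18, the array becomes [16, 7, 18, 27, 23, 23, 30]. The pivot is placed at index 2. All elements to the left of the pivot are <= 18, and all elements to the right are > 18.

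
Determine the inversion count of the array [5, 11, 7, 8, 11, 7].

Finding inversions in [5, 11, 7, 8, 11, 7]:

(1, 2): arr[1]=11 > arr[2]=7
(1, 3): arr[1]=11 > arr[3]=8
(1, 5): arr[1]=11 > arr[5]=7
(3, 5): arr[3]=8 > arr[5]=7
(4, 5): arr[4]=11 > arr[5]=7

Total inversions: 5

The array has 5 inversion(s): (1,2), (1,3), (1,5), (3,5), (4,5). Each pair (i,j) satisfies i < j and arr[i] > arr[j].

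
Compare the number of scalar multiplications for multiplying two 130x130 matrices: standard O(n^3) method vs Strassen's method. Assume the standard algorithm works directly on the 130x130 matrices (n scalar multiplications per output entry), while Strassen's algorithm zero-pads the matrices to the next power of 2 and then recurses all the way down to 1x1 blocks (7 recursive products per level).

Matrix multiplication for 130x130 matrices:

Strassen's algorithm requires power-of-2 dimensions. Pad 130x130 to 256x256 (next power of 2).

Standard algorithm: 130^3 = 2197000 multiplications
Strassen's algorithm: 7^(log2(256)) = 7^8 = 5764801 multiplications
Difference: 2197000 - 5764801 = -3567801 (Strassen uses MORE here due to padding overhead — for small or just-over-power-of-2 n, padding can outweigh the per-level savings)

Standard: 2197000 multiplications (130^3). Strassen: 5764801 multiplications (7^8, after padding to 256x256). Strassen reduces 8 recursive multiplications to 7 at each level.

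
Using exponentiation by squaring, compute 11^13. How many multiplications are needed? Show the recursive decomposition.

Computing 11^13 by squaring (build up from 11^1; each line after the first costs one multiplication):

11^1 = 11
11^2 = (11^1)^2 = 11^2 = 121
11^3 = 11 * 11^2 = 11 * 121 = 1331
11^6 = (11^3)^2 = 1331^2 = 1771561
11^12 = (11^6)^2 = 1771561^2 = 3138428376721
11^13 = 11 * 11^12 = 11 * 3138428376721 = 34522712143931

Result: 34522712143931
Multiplications needed: 5 (5 lines after 11^1)

11^13 = 34522712143931. Using exponentiation by squaring, this requires 5 multiplications. The key idea: if the exponent is even, square the half-power; if odd, multiply by the base once.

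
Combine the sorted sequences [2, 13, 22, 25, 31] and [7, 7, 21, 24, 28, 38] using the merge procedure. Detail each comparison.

Merging process:

Compare 2 vs 7: take 2 from left. Merged: [2]
Compare 13 vs 7: take 7 from right. Merged: [2, 7]
Compare 13 vs 7: take 7 from right. Merged: [2, 7, 7]
Compare 13 vs 21: take 13 from left. Merged: [2, 7, 7, 13]
Compare 22 vs 21: take 21 from right. Merged: [2, 7, 7, 13, 21]
Compare 22 vs 24: take 22 from left. Merged: [2, 7, 7, 13, 21, 22]
Compare 25 vs 24: take 24 from right. Merged: [2, 7, 7, 13, 21, 22, 24]
Compare 25 vs 28: take 25 from left. Merged: [2, 7, 7, 13, 21, 22, 24, 25]
Compare 31 vs 28: take 28 from right. Merged: [2, 7, 7, 13, 21, 22, 24, 25, 28]
Compare 31 vs 38: take 31 from left. Merged: [2, 7, 7, 13, 21, 22, 24, 25, 28, 31]
Append remaining from right: [38]. Merged: [2, 7, 7, 13, 21, 22, 24, 25, 28, 31, 38]

Final merged array: [2, 7, 7, 13, 21, 22, 24, 25, 28, 31, 38]
Total comparisons: 10

The merged array is [2, 7, 7, 13, 21, 22, 24, 25, 28, 31, 38], requiring 10 comparisons. The merge step runs in O(n) time where n is the total number of elements.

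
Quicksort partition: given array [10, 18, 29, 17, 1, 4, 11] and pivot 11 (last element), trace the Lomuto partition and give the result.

Lomuto partition with pivot = 11:

Initial array: [10, 18, 29, 17, 1, 4, 11]

arr[0]=10 <= 11: swap with position 0, array becomes [10, 18, 29, 17, 1, 4, 11]
arr[1]=18 > 11: no swap
arr[2]=29 > 11: no swap
arr[3]=17 > 11: no swap
arr[4]=1 <= 11: swap with position 1, array becomes [10, 1, 29, 17, 18, 4, 11]
arr[5]=4 <= 11: swap with position 2, array becomes [10, 1, 4, 17, 18, 29, 11]

Place pivot at position 3: [10, 1, 4, 11, 18, 29, 17]
Pivot position: 3

After partitioning with pivot 11, the array becomes [10, 1, 4, 11, 18, 29, 17]. The pivot is placed at index 3. All elements to the left of the pivot are <= 11, and all elements to the right are > 11.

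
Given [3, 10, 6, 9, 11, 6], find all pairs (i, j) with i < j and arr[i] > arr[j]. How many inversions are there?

Finding inversions in [3, 10, 6, 9, 11, 6]:

(1, 2): arr[1]=10 > arr[2]=6
(1, 3): arr[1]=10 > arr[3]=9
(1, 5): arr[1]=10 > arr[5]=6
(3, 5): arr[3]=9 > arr[5]=6
(4, 5): arr[4]=11 > arr[5]=6

Total inversions: 5

The array has 5 inversion(s): (1,2), (1,3), (1,5), (3,5), (4,5). Each pair (i,j) satisfies i < j and arr[i] > arr[j].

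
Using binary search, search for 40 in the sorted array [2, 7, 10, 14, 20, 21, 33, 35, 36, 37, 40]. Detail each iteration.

Binary search for 40 in [2, 7, 10, 14, 20, 21, 33, 35, 36, 37, 40]:

lo=0, hi=10, mid=5, arr[mid]=21 -> 21 < 40, search right half
lo=6, hi=10, mid=8, arr[mid]=36 -> 36 < 40, search right half
lo=9, hi=10, mid=9, arr[mid]=37 -> 37 < 40, search right half
lo=10, hi=10, mid=10, arr[mid]=40 -> Found target at index 10!

Binary search finds 40 at index 10 after 4 comparisons. The search repeatedly halves the search space by comparing with the middle element.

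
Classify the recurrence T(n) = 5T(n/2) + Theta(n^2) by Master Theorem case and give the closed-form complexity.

Master Theorem for T(n) = 5T(n/2) + O(n^2):

a = 5, b = 2, c = 2
log_b(a) = log_2(5) = 2.3219

Case 1: c = 2 < log_2(5) = 2.3219
T(n) = O(n^(log_2 5))

For T(n) = 5T(n/2) + O(n^2): log_2(5) = 2.3219. This is Case 1 of the Master Theorem (c < log_b(a), work dominated by leaves), giving O(n^(log_2 5)).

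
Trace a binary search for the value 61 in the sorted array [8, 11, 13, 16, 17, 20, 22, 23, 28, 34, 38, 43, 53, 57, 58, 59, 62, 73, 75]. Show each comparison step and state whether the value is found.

Binary search for 61 in [8, 11, 13, 16, 17, 20, 22, 23, 28, 34, 38, 43, 53, 57, 58, 59, 62, 73, 75]:

lo=0, hi=18, mid=9, arr[mid]=34 -> 34 < 61, search right half
lo=10, hi=18, mid=14, arr[mid]=58 -> 58 < 61, search right half
lo=15, hi=18, mid=16, arr[mid]=62 -> 62 > 61, search left half
lo=15, hi=15, mid=15, arr[mid]=59 -> 59 < 61, search right half
lo=16 > hi=15, target 61 not found

Binary search determines that 61 is not in the array after 4 comparisons. The search space was exhausted without finding the target.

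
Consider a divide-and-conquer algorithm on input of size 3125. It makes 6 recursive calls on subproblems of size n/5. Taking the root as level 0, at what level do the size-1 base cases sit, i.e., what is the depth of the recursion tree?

For divide and conquer with division factor 5:

Problem sizes at each level:
Level 0: 3125
Level 1: 625
Level 2: 125
Level 3: 25
Level 4: 5
Level 5: 1

The root is level 0 and the size-1 base case is level 5 (the tree spans levels 0 through 5, i.e. 6 levels counting the root), so the depth is the number of divisions: log_5(3125) = 5

The recursion tree depth is log_5(3125) = 5. At each level, the problem size is divided by 5, so it takes 5 divisions to reduce to a base case of size 1. The algorithm makes 6 recursive calls at each level.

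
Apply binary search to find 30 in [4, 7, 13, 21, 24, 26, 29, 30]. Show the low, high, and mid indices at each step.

Binary search for 30 in [4, 7, 13, 21, 24, 26, 29, 30]:

lo=0, hi=7, mid=3, arr[mid]=21 -> 21 < 30, search right half
lo=4, hi=7, mid=5, arr[mid]=26 -> 26 < 30, search right half
lo=6, hi=7, mid=6, arr[mid]=29 -> 29 < 30, search right half
lo=7, hi=7, mid=7, arr[mid]=30 -> Found target at index 7!

Binary search finds 30 at index 7 after 4 comparisons. The search repeatedly halves the search space by comparing with the middle element.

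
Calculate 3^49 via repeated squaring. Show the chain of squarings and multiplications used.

Computing 3^49 by squaring (build up from 3^1; each line after the first costs one multiplication):

3^1 = 3
3^2 = (3^1)^2 = 3^2 = 9
3^3 = 3 * 3^2 = 3 * 9 = 27
3^6 = (3^3)^2 = 27^2 = 729
3^12 = (3^6)^2 = 729^2 = 531441
3^24 = (3^12)^2 = 531441^2 = 282429536481
3^48 = (3^24)^2 = 282429536481^2 = 79766443076872509863361
3^49 = 3 * 3^48 = 3 * 79766443076872509863361 = 239299329230617529590083

Result: 239299329230617529590083
Multiplications needed: 7 (7 lines after 3^1)

3^49 = 239299329230617529590083. Using exponentiation by squaring, this requires 7 multiplications. The key idea: if the exponent is even, square the half-power; if odd, multiply by the base once.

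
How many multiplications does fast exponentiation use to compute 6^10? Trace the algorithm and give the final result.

Computing 6^10 by squaring (build up from 6^1; each line after the first costs one multiplication):

6^1 = 6
6^2 = (6^1)^2 = 6^2 = 36
6^4 = (6^2)^2 = 36^2 = 1296
6^5 = 6 * 6^4 = 6 * 1296 = 7776
6^10 = (6^5)^2 = 7776^2 = 60466176

Result: 60466176
Multiplications needed: 4 (4 lines after 6^1)

6^10 = 60466176. Using exponentiation by squaring, this requires 4 multiplications. The key idea: if the exponent is even, square the half-power; if odd, multiply by the base once.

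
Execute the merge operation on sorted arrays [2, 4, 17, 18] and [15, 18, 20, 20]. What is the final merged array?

Merging process:

Compare 2 vs 15: take 2 from left. Merged: [2]
Compare 4 vs 15: take 4 from left. Merged: [2, 4]
Compare 17 vs 15: take 15 from right. Merged: [2, 4, 15]
Compare 17 vs 18: take 17 from left. Merged: [2, 4, 15, 17]
Compare 18 vs 18: take 18 from left. Merged: [2, 4, 15, 17, 18]
Append remaining from right: [18, 20, 20]. Merged: [2, 4, 15, 17, 18, 18, 20, 20]

Final merged array: [2, 4, 15, 17, 18, 18, 20, 20]
Total comparisons: 5

The merged array is [2, 4, 15, 17, 18, 18, 20, 20], requiring 5 comparisons. The merge step runs in O(n) time where n is the total number of elements.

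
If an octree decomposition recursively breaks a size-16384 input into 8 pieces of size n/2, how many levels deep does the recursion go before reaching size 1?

For divide and conquer with division factor 2:

Problem sizes at each level:
Level 0: 16384
Level 1: 8192
Level 2: 4096
Level 3: 2048
Level 4: 1024
Level 5: 512
Level 6: 256
Level 7: 128
Level 8: 64
Level 9: 32
Level 10: 16
Level 11: 8
Level 12: 4
Level 13: 2
Level 14: 1

The root is level 0 and the size-1 base case is level 14 (the tree spans levels 0 through 14, i.e. 15 levels counting the root), so the depth is the number of divisions: log_2(16384) = 14

The recursion tree depth is log_2(16384) = 14. At each level, the problem size is divided by 2, so it takes 14 divisions to reduce to a base case of size 1. The algorithm makes 8 recursive calls at each level.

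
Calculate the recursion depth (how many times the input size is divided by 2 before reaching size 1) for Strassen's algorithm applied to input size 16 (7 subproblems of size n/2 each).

For divide and conquer with division factor 2:

Problem sizes at each level:
Level 0: 16
Level 1: 8
Level 2: 4
Level 3: 2
Level 4: 1

The root is level 0 and the size-1 base case is level 4 (the tree spans levels 0 through 4, i.e. 5 levels counting the root), so the depth is the number of divisions: log_2(16) = 4

The recursion tree depth is log_2(16) = 4. At each level, the problem size is divided by 2, so it takes 4 divisions to reduce to a base case of size 1. The algorithm makes 7 recursive calls at each level.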